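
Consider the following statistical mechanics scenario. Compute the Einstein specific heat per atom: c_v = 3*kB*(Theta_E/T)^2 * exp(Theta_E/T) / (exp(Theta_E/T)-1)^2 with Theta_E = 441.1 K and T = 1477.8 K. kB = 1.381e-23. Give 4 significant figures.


Step 1: x = Theta_E/T = 441.1/1477.8 = 0.2985
Step 2: x^2 = 0.08909
Step 3: exp(x) = 1.348
Step 4: c_v = 3*1.381e-23*0.08909*1.348/(1.348-1)^2 = 4.112e-23

4.112e-23


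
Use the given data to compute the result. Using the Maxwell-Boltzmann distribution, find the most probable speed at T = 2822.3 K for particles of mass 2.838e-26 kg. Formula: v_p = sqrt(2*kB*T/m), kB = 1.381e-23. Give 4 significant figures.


Step 1: Numerator = 2*kB*T = 2*1.381e-23*2822.3 = 7.795e-20
Step 2: Ratio = 7.795e-20 / 2.838e-26 = 2.747e+06
Step 3: v_p = sqrt(2.747e+06) = 1657 m/s

1657


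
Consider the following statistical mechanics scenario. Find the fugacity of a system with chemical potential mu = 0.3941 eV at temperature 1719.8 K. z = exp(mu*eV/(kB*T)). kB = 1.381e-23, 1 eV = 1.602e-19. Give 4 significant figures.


Step 1: Convert mu to Joules: 0.3941*1.602e-19 = 6.313e-20 J
Step 2: kB*T = 1.381e-23*1719.8 = 2.375e-20 J
Step 3: mu/(kB*T) = 2.658
Step 4: z = exp(2.658) = 14.27

14.27


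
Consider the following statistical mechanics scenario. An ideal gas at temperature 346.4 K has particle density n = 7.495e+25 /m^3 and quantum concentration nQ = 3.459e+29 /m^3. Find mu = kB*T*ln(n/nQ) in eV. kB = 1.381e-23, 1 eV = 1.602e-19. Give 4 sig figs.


Step 1: n/nQ = 7.495e+25/3.459e+29 = 0.0002167
Step 2: ln(n/nQ) = -8.437
Step 3: mu = kB*T*ln(n/nQ) = 4.784e-21*-8.437 = -4.036e-20 J
Step 4: Convert to eV: -4.036e-20/1.602e-19 = -0.2519 eV

-0.2519


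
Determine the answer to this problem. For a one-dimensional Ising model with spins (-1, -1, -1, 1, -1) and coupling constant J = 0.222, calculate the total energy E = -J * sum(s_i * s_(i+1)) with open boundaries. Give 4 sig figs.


Step 1: Nearest-neighbor products: 1, 1, -1, -1
Step 2: Sum of products = 0
Step 3: E = -0.222 * 0 = 0

0


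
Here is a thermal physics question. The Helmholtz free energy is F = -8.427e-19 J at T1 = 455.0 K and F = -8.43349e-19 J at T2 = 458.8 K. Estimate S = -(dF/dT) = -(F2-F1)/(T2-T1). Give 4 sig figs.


Step 1: dF = F2 - F1 = -8.43349e-19 - (-8.427e-19) = -6.49e-22 J
Step 2: dT = T2 - T1 = 458.8 - 455.0 = 3.8 K
Step 3: S = -dF/dT = -(-6.49e-22)/3.8 = 1.708e-22 J/K

1.708e-22


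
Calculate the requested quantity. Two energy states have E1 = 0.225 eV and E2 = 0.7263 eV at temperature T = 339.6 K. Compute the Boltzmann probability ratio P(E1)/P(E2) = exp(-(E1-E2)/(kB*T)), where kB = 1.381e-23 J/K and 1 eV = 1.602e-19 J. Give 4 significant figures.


Step 1: Compute energy difference dE = E1 - E2 = 0.225 - 0.7263 = -0.5013 eV
Step 2: Convert to Joules: dE_J = -0.5013 * 1.602e-19 = -8.031e-20 J
Step 3: Compute exponent = -dE_J / (kB * T) = -(-8.031e-20) / (1.381e-23 * 339.6) = 17.12
Step 4: P(E1)/P(E2) = exp(17.12) = 2.734e+07

2.734e+07


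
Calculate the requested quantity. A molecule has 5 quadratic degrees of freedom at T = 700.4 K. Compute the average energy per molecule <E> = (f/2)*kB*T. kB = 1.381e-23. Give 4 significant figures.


Step 1: f/2 = 5/2 = 2.5
Step 2: kB*T = 1.381e-23 * 700.4 = 9.673e-21
Step 3: <E> = 2.5 * 9.673e-21 = 2.418e-20 J

2.418e-20


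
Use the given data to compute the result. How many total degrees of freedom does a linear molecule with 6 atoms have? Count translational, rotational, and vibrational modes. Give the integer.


Step 1: Translational DOF = 3
Step 2: Rotational DOF (linear) = 2
Step 3: Vibrational DOF = 3*6 - 5 = 13
Step 4: Total = 3 + 2 + 13 = 18

18


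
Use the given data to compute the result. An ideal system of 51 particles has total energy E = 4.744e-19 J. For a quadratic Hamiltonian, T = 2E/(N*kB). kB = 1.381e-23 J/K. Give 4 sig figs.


Step 1: Numerator = 2*E = 2*4.744e-19 = 9.488e-19 J
Step 2: Denominator = N*kB = 51*1.381e-23 = 7.043e-22
Step 3: T = 9.488e-19 / 7.043e-22 = 1347 K

1347


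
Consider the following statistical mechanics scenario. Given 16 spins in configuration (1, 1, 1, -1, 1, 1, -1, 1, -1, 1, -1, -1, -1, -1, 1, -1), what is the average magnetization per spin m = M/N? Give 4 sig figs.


Step 1: Count up spins (+1): 8, down spins (-1): 8
Step 2: Total magnetization M = 8 - 8 = 0
Step 3: m = M/N = 0/16 = 0

0


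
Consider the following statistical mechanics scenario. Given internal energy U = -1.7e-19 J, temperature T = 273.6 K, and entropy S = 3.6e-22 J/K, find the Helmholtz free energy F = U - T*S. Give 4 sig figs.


Step 1: T*S = 273.6 * 3.6e-22 = 9.85e-20 J
Step 2: F = U - T*S = -1.7e-19 - 9.85e-20
Step 3: F = -2.685e-19 J

-2.685e-19


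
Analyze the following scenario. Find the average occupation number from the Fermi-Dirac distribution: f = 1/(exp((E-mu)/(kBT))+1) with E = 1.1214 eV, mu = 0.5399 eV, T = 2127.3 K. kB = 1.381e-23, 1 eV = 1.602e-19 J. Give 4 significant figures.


Step 1: (E - mu) = 1.1214 - 0.5399 = 0.5815 eV
Step 2: Convert: (E-mu)*eV = 9.316e-20 J
Step 3: x = (E-mu)*eV/(kB*T) = 3.171
Step 4: f = 1/(exp(3.171)+1) = 0.04027

0.04027


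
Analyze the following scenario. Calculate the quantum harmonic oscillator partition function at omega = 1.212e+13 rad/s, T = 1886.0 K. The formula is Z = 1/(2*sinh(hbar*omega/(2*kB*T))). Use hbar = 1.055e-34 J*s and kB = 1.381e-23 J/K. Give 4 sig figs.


Step 1: Compute x = hbar*omega/(kB*T) = 1.055e-34*1.212e+13/(1.381e-23*1886.0) = 0.04909
Step 2: x/2 = 0.02455
Step 3: sinh(x/2) = 0.02455
Step 4: Z = 1/(2*0.02455) = 20.37

20.37


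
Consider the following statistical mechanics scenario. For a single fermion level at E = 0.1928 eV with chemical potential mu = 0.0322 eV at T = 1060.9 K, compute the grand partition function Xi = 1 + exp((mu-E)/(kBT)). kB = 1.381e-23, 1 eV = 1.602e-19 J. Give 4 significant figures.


Step 1: (mu - E) = 0.0322 - 0.1928 = -0.1606 eV
Step 2: x = (mu-E)*eV/(kB*T) = -0.1606*1.602e-19/(1.381e-23*1060.9) = -1.756
Step 3: exp(x) = 0.1727
Step 4: Xi = 1 + 0.1727 = 1.173

1.173


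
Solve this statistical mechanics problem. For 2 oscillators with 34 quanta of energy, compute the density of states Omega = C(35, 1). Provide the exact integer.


Step 1: Use binomial coefficient C(35, 1)
Step 2: Numerator = 35! / 34!
Step 3: Denominator = 1!
Step 4: Omega = 35

35


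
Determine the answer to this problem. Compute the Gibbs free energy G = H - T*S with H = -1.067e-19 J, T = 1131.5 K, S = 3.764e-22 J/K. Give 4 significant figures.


Step 1: T*S = 1131.5 * 3.764e-22 = 4.259e-19 J
Step 2: G = H - T*S = -1.067e-19 - 4.259e-19
Step 3: G = -5.326e-19 J

-5.326e-19


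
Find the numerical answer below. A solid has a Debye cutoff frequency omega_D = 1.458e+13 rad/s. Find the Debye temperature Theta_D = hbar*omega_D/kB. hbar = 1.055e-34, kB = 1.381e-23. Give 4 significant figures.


Step 1: hbar*omega_D = 1.055e-34 * 1.458e+13 = 1.538e-21 J
Step 2: Theta_D = 1.538e-21 / 1.381e-23
Step 3: Theta_D = 111.4 K

111.4


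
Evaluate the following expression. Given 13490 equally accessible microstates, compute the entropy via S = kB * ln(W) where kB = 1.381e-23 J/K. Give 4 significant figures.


Step 1: ln(W) = ln(13490) = 9.51
Step 2: S = kB * ln(W) = 1.381e-23 * 9.51
Step 3: S = 1.313e-22 J/K

1.313e-22


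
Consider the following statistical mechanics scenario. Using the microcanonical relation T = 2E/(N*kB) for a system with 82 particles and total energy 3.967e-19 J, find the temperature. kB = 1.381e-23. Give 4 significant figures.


Step 1: Numerator = 2*E = 2*3.967e-19 = 7.934e-19 J
Step 2: Denominator = N*kB = 82*1.381e-23 = 1.132e-21
Step 3: T = 7.934e-19 / 1.132e-21 = 700.6 K

700.6


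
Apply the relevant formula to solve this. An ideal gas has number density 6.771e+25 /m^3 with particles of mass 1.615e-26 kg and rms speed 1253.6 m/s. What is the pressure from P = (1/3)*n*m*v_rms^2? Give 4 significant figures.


Step 1: v_rms^2 = 1253.6^2 = 1.572e+06
Step 2: n*m = 6.771e+25*1.615e-26 = 1.094
Step 3: P = (1/3)*1.094*1.572e+06 = 5.728e+05 Pa

5.728e+05


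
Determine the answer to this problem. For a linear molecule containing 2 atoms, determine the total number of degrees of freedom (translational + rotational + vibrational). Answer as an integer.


Step 1: Translational DOF = 3
Step 2: Rotational DOF (linear) = 2
Step 3: Vibrational DOF = 3*2 - 5 = 1
Step 4: Total = 3 + 2 + 1 = 6

6


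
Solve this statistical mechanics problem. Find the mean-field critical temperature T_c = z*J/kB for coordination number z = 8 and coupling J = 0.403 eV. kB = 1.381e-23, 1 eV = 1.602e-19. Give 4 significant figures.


Step 1: z*J = 8*0.403 = 3.224 eV
Step 2: Convert to Joules: 3.224*1.602e-19 = 5.165e-19 J
Step 3: T_c = 5.165e-19 / 1.381e-23 = 3.74e+04 K

3.74e+04


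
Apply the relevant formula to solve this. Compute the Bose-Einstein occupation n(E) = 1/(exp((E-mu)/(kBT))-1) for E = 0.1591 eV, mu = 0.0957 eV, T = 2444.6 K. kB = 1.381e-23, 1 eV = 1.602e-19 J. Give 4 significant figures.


Step 1: (E - mu) = 0.0634 eV
Step 2: x = (E-mu)*eV/(kB*T) = 0.0634*1.602e-19/(1.381e-23*2444.6) = 0.3009
Step 3: exp(x) = 1.351
Step 4: n = 1/(exp(x)-1) = 2.849

2.849


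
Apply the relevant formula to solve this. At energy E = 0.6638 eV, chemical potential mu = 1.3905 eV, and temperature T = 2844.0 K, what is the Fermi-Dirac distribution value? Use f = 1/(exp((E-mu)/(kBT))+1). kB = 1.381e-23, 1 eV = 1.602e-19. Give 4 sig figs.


Step 1: (E - mu) = 0.6638 - 1.3905 = -0.7267 eV
Step 2: Convert: (E-mu)*eV = -1.164e-19 J
Step 3: x = (E-mu)*eV/(kB*T) = -2.964
Step 4: f = 1/(exp(-2.964)+1) = 0.9509

0.9509


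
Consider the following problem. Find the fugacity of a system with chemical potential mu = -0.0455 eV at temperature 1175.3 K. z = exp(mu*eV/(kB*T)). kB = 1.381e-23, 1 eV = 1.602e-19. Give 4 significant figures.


Step 1: Convert mu to Joules: -0.0455*1.602e-19 = -7.289e-21 J
Step 2: kB*T = 1.381e-23*1175.3 = 1.623e-20 J
Step 3: mu/(kB*T) = -0.4491
Step 4: z = exp(-0.4491) = 0.6382

0.6382


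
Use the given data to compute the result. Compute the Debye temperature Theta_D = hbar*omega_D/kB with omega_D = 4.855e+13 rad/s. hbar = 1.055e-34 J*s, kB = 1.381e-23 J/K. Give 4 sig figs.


Step 1: hbar*omega_D = 1.055e-34 * 4.855e+13 = 5.122e-21 J
Step 2: Theta_D = 5.122e-21 / 1.381e-23
Step 3: Theta_D = 370.9 K

370.9


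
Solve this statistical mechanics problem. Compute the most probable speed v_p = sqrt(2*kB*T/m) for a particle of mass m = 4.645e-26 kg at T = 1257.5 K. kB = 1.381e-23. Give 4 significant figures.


Step 1: Numerator = 2*kB*T = 2*1.381e-23*1257.5 = 3.473e-20
Step 2: Ratio = 3.473e-20 / 4.645e-26 = 7.477e+05
Step 3: v_p = sqrt(7.477e+05) = 864.7 m/s

864.7


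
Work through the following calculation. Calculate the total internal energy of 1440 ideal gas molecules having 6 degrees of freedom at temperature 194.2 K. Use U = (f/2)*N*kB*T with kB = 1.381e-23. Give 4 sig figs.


Step 1: f/2 = 6/2 = 3.0
Step 2: N*kB*T = 1440*1.381e-23*194.2 = 3.862e-18
Step 3: U = 3.0 * 3.862e-18 = 1.159e-17 J

1.159e-17


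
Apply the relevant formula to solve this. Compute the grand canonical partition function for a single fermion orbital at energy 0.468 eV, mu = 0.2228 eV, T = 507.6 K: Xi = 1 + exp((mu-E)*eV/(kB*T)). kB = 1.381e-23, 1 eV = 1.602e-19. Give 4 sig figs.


Step 1: (mu - E) = 0.2228 - 0.468 = -0.2452 eV
Step 2: x = (mu-E)*eV/(kB*T) = -0.2452*1.602e-19/(1.381e-23*507.6) = -5.604
Step 3: exp(x) = 0.003685
Step 4: Xi = 1 + 0.003685 = 1.004

1.004


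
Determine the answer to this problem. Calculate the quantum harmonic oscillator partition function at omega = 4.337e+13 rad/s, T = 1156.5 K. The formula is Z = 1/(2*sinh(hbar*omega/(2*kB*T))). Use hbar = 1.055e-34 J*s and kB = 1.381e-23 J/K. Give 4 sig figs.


Step 1: Compute x = hbar*omega/(kB*T) = 1.055e-34*4.337e+13/(1.381e-23*1156.5) = 0.2865
Step 2: x/2 = 0.1432
Step 3: sinh(x/2) = 0.1437
Step 4: Z = 1/(2*0.1437) = 3.479

3.479


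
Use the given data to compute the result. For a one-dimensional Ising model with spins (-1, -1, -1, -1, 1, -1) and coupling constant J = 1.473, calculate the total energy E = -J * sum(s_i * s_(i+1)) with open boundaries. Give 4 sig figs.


Step 1: Nearest-neighbor products: 1, 1, 1, -1, -1
Step 2: Sum of products = 1
Step 3: E = -1.473 * 1 = -1.473

-1.473


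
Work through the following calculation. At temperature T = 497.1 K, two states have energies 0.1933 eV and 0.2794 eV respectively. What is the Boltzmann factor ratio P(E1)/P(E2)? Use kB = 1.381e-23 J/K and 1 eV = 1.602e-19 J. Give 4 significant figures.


Step 1: Compute energy difference dE = E1 - E2 = 0.1933 - 0.2794 = -0.0861 eV
Step 2: Convert to Joules: dE_J = -0.0861 * 1.602e-19 = -1.379e-20 J
Step 3: Compute exponent = -dE_J / (kB * T) = -(-1.379e-20) / (1.381e-23 * 497.1) = 2.009
Step 4: P(E1)/P(E2) = exp(2.009) = 7.458

7.458


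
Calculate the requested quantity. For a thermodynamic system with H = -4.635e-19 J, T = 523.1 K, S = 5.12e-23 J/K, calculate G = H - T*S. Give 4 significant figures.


Step 1: T*S = 523.1 * 5.12e-23 = 2.678e-20 J
Step 2: G = H - T*S = -4.635e-19 - 2.678e-20
Step 3: G = -4.903e-19 J

-4.903e-19


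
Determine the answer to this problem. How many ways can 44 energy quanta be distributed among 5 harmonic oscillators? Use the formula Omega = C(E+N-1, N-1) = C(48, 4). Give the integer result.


Step 1: Use binomial coefficient C(48, 4)
Step 2: Numerator = 48! / 44!
Step 3: Denominator = 4!
Step 4: Omega = 194580

194580


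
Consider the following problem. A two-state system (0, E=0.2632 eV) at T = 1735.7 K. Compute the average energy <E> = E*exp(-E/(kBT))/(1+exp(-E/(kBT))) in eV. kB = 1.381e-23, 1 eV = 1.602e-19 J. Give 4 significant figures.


Step 1: beta*E = 0.2632*1.602e-19/(1.381e-23*1735.7) = 1.759
Step 2: exp(-beta*E) = 0.1722
Step 3: <E> = 0.2632*0.1722/(1+0.1722) = 0.03867 eV

0.03867


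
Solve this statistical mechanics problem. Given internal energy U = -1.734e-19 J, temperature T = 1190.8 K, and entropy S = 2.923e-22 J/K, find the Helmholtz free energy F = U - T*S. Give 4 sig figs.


Step 1: T*S = 1190.8 * 2.923e-22 = 3.481e-19 J
Step 2: F = U - T*S = -1.734e-19 - 3.481e-19
Step 3: F = -5.215e-19 J

-5.215e-19


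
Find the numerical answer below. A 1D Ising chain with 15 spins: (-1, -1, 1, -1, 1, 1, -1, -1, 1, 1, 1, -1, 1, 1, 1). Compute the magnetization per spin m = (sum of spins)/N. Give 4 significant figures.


Step 1: Count up spins (+1): 9, down spins (-1): 6
Step 2: Total magnetization M = 9 - 6 = 3
Step 3: m = M/N = 3/15 = 0.2

0.2


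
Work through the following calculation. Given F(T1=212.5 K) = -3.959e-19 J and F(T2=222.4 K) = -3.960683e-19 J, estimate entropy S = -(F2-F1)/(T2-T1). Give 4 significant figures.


Step 1: dF = F2 - F1 = -3.960683e-19 - (-3.959e-19) = -1.683e-22 J
Step 2: dT = T2 - T1 = 222.4 - 212.5 = 9.9 K
Step 3: S = -dF/dT = -(-1.683e-22)/9.9 = 1.7e-23 J/K

1.7e-23


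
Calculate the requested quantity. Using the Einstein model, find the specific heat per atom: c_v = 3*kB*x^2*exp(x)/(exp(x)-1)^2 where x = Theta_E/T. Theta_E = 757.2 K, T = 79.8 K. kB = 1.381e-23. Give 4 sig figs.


Step 1: x = Theta_E/T = 757.2/79.8 = 9.489
Step 2: x^2 = 90.04
Step 3: exp(x) = 1.321e+04
Step 4: c_v = 3*1.381e-23*90.04*1.321e+04/(1.321e+04-1)^2 = 2.824e-25

2.824e-25


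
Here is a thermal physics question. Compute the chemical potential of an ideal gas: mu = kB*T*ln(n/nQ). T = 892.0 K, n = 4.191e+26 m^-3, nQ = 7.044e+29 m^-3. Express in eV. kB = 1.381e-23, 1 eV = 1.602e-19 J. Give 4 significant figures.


Step 1: n/nQ = 4.191e+26/7.044e+29 = 0.000595
Step 2: ln(n/nQ) = -7.427
Step 3: mu = kB*T*ln(n/nQ) = 1.232e-20*-7.427 = -9.149e-20 J
Step 4: Convert to eV: -9.149e-20/1.602e-19 = -0.5711 eV

-0.5711


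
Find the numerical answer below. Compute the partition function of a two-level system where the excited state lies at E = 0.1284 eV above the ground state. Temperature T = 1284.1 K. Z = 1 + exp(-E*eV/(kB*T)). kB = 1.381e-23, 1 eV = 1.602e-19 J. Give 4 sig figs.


Step 1: Compute beta*E = E*eV/(kB*T) = 0.1284*1.602e-19/(1.381e-23*1284.1) = 1.16
Step 2: exp(-beta*E) = exp(-1.16) = 0.3135
Step 3: Z = 1 + 0.3135 = 1.314

1.314


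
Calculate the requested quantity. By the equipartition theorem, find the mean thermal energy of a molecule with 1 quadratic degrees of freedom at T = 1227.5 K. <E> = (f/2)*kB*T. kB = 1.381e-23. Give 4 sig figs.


Step 1: f/2 = 1/2 = 0.5
Step 2: kB*T = 1.381e-23 * 1227.5 = 1.695e-20
Step 3: <E> = 0.5 * 1.695e-20 = 8.476e-21 J

8.476e-21


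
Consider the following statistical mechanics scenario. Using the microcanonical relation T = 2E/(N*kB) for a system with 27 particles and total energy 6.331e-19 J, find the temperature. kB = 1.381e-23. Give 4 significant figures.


Step 1: Numerator = 2*E = 2*6.331e-19 = 1.266e-18 J
Step 2: Denominator = N*kB = 27*1.381e-23 = 3.729e-22
Step 3: T = 1.266e-18 / 3.729e-22 = 3396 K

3396


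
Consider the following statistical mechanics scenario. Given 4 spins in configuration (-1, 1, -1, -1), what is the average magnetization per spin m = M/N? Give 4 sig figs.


Step 1: Count up spins (+1): 1, down spins (-1): 3
Step 2: Total magnetization M = 1 - 3 = -2
Step 3: m = M/N = -2/4 = -0.5

-0.5


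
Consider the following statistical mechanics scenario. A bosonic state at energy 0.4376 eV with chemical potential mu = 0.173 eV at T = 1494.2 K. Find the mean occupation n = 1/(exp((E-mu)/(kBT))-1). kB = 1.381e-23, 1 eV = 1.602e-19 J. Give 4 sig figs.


Step 1: (E - mu) = 0.2646 eV
Step 2: x = (E-mu)*eV/(kB*T) = 0.2646*1.602e-19/(1.381e-23*1494.2) = 2.054
Step 3: exp(x) = 7.801
Step 4: n = 1/(exp(x)-1) = 0.147

0.147


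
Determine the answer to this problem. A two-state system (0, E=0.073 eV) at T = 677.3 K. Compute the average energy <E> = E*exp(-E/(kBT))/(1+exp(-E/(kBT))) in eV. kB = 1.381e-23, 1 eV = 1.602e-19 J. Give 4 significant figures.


Step 1: beta*E = 0.073*1.602e-19/(1.381e-23*677.3) = 1.25
Step 2: exp(-beta*E) = 0.2864
Step 3: <E> = 0.073*0.2864/(1+0.2864) = 0.01625 eV

0.01625


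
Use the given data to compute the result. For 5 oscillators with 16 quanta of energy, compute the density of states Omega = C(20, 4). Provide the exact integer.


Step 1: Use binomial coefficient C(20, 4)
Step 2: Numerator = 20! / 16!
Step 3: Denominator = 4!
Step 4: Omega = 4845

4845


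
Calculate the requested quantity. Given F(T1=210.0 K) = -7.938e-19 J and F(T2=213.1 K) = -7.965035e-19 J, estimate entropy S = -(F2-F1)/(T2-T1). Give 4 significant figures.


Step 1: dF = F2 - F1 = -7.965035e-19 - (-7.938e-19) = -2.7035e-21 J
Step 2: dT = T2 - T1 = 213.1 - 210.0 = 3.1 K
Step 3: S = -dF/dT = -(-2.7035e-21)/3.1 = 8.721e-22 J/K

8.721e-22


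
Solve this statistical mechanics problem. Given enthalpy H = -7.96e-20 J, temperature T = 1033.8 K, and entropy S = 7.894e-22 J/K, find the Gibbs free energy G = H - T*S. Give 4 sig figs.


Step 1: T*S = 1033.8 * 7.894e-22 = 8.161e-19 J
Step 2: G = H - T*S = -7.96e-20 - 8.161e-19
Step 3: G = -8.957e-19 J

-8.957e-19


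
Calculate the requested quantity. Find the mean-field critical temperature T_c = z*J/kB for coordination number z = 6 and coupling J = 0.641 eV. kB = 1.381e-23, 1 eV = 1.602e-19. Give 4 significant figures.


Step 1: z*J = 6*0.641 = 3.846 eV
Step 2: Convert to Joules: 3.846*1.602e-19 = 6.161e-19 J
Step 3: T_c = 6.161e-19 / 1.381e-23 = 4.461e+04 K

4.461e+04


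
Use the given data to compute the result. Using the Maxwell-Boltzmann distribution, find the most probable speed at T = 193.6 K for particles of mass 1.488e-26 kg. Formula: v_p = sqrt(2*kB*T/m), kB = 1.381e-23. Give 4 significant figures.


Step 1: Numerator = 2*kB*T = 2*1.381e-23*193.6 = 5.347e-21
Step 2: Ratio = 5.347e-21 / 1.488e-26 = 3.594e+05
Step 3: v_p = sqrt(3.594e+05) = 599.5 m/s

599.5


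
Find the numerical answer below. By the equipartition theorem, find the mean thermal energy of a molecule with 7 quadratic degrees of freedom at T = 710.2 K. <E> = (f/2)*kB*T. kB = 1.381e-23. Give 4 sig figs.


Step 1: f/2 = 7/2 = 3.5
Step 2: kB*T = 1.381e-23 * 710.2 = 9.808e-21
Step 3: <E> = 3.5 * 9.808e-21 = 3.433e-20 J

3.433e-20


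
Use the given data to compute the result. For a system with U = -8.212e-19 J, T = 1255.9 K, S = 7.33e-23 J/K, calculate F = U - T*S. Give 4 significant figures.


Step 1: T*S = 1255.9 * 7.33e-23 = 9.206e-20 J
Step 2: F = U - T*S = -8.212e-19 - 9.206e-20
Step 3: F = -9.133e-19 J

-9.133e-19


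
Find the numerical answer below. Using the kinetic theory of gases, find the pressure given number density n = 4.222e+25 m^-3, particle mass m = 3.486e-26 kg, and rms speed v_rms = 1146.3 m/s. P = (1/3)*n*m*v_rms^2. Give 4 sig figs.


Step 1: v_rms^2 = 1146.3^2 = 1.314e+06
Step 2: n*m = 4.222e+25*3.486e-26 = 1.472
Step 3: P = (1/3)*1.472*1.314e+06 = 6.446e+05 Pa

6.446e+05


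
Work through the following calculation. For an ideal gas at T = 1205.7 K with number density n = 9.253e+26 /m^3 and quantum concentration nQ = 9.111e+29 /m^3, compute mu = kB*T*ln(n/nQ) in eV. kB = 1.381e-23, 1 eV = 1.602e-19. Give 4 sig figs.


Step 1: n/nQ = 9.253e+26/9.111e+29 = 0.001016
Step 2: ln(n/nQ) = -6.892
Step 3: mu = kB*T*ln(n/nQ) = 1.665e-20*-6.892 = -1.148e-19 J
Step 4: Convert to eV: -1.148e-19/1.602e-19 = -0.7164 eV

-0.7164


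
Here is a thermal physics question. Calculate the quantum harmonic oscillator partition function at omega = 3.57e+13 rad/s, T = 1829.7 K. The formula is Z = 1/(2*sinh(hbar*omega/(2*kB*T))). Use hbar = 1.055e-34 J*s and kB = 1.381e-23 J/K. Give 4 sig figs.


Step 1: Compute x = hbar*omega/(kB*T) = 1.055e-34*3.57e+13/(1.381e-23*1829.7) = 0.1491
Step 2: x/2 = 0.07453
Step 3: sinh(x/2) = 0.0746
Step 4: Z = 1/(2*0.0746) = 6.703

6.703


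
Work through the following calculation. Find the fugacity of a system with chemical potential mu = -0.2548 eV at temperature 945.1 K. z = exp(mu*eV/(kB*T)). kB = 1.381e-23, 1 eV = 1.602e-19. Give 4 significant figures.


Step 1: Convert mu to Joules: -0.2548*1.602e-19 = -4.082e-20 J
Step 2: kB*T = 1.381e-23*945.1 = 1.305e-20 J
Step 3: mu/(kB*T) = -3.127
Step 4: z = exp(-3.127) = 0.04383

0.04383


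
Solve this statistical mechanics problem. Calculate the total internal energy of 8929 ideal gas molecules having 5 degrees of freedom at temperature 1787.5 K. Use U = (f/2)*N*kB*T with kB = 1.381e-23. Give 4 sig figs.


Step 1: f/2 = 5/2 = 2.5
Step 2: N*kB*T = 8929*1.381e-23*1787.5 = 2.204e-16
Step 3: U = 2.5 * 2.204e-16 = 5.51e-16 J

5.51e-16


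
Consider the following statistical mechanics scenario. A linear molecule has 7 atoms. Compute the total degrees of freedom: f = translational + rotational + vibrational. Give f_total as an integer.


Step 1: Translational DOF = 3
Step 2: Rotational DOF (linear) = 2
Step 3: Vibrational DOF = 3*7 - 5 = 16
Step 4: Total = 3 + 2 + 16 = 21

21


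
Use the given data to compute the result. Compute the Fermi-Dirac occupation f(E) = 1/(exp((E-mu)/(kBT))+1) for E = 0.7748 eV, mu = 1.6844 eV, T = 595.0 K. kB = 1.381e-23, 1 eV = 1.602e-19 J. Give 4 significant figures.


Step 1: (E - mu) = 0.7748 - 1.6844 = -0.9096 eV
Step 2: Convert: (E-mu)*eV = -1.457e-19 J
Step 3: x = (E-mu)*eV/(kB*T) = -17.73
Step 4: f = 1/(exp(-17.73)+1) = 1

1


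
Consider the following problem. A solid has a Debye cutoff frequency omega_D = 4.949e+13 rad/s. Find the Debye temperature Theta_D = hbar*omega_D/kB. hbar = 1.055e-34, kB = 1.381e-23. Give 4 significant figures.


Step 1: hbar*omega_D = 1.055e-34 * 4.949e+13 = 5.221e-21 J
Step 2: Theta_D = 5.221e-21 / 1.381e-23
Step 3: Theta_D = 378.1 K

378.1


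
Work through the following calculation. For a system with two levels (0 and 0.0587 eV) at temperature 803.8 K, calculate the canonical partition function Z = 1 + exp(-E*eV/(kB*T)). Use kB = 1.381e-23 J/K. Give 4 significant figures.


Step 1: Compute beta*E = E*eV/(kB*T) = 0.0587*1.602e-19/(1.381e-23*803.8) = 0.8471
Step 2: exp(-beta*E) = exp(-0.8471) = 0.4286
Step 3: Z = 1 + 0.4286 = 1.429

1.429


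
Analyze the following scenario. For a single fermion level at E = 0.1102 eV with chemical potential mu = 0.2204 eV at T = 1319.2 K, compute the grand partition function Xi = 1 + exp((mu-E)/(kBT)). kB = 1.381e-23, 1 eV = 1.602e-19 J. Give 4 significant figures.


Step 1: (mu - E) = 0.2204 - 0.1102 = 0.1102 eV
Step 2: x = (mu-E)*eV/(kB*T) = 0.1102*1.602e-19/(1.381e-23*1319.2) = 0.969
Step 3: exp(x) = 2.635
Step 4: Xi = 1 + 2.635 = 3.635

3.635


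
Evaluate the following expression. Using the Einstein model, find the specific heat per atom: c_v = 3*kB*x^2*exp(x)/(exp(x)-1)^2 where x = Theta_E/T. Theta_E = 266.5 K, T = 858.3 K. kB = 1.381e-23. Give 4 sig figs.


Step 1: x = Theta_E/T = 266.5/858.3 = 0.3105
Step 2: x^2 = 0.09641
Step 3: exp(x) = 1.364
Step 4: c_v = 3*1.381e-23*0.09641*1.364/(1.364-1)^2 = 4.11e-23

4.11e-23


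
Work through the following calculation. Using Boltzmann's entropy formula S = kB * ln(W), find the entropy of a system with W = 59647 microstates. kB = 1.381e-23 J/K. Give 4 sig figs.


Step 1: ln(W) = ln(59647) = 11
Step 2: S = kB * ln(W) = 1.381e-23 * 11
Step 3: S = 1.519e-22 J/K

1.519e-22


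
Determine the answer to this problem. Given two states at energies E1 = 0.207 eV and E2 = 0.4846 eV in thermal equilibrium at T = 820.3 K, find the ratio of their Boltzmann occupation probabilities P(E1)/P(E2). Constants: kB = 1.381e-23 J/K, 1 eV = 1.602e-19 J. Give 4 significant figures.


Step 1: Compute energy difference dE = E1 - E2 = 0.207 - 0.4846 = -0.2776 eV
Step 2: Convert to Joules: dE_J = -0.2776 * 1.602e-19 = -4.447e-20 J
Step 3: Compute exponent = -dE_J / (kB * T) = -(-4.447e-20) / (1.381e-23 * 820.3) = 3.926
Step 4: P(E1)/P(E2) = exp(3.926) = 50.69

50.69


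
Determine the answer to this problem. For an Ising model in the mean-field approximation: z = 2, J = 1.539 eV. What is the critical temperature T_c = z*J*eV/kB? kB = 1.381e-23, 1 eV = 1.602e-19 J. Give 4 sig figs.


Step 1: z*J = 2*1.539 = 3.078 eV
Step 2: Convert to Joules: 3.078*1.602e-19 = 4.931e-19 J
Step 3: T_c = 4.931e-19 / 1.381e-23 = 3.571e+04 K

3.571e+04


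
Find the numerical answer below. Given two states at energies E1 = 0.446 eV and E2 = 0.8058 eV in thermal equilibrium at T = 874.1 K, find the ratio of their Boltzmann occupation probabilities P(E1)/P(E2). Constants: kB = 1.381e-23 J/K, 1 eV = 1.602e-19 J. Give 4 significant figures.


Step 1: Compute energy difference dE = E1 - E2 = 0.446 - 0.8058 = -0.3598 eV
Step 2: Convert to Joules: dE_J = -0.3598 * 1.602e-19 = -5.764e-20 J
Step 3: Compute exponent = -dE_J / (kB * T) = -(-5.764e-20) / (1.381e-23 * 874.1) = 4.775
Step 4: P(E1)/P(E2) = exp(4.775) = 118.5

118.5


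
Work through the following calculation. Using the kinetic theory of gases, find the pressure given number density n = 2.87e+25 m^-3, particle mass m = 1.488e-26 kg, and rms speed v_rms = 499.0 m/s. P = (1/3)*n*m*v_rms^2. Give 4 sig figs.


Step 1: v_rms^2 = 499.0^2 = 2.49e+05
Step 2: n*m = 2.87e+25*1.488e-26 = 0.4271
Step 3: P = (1/3)*0.4271*2.49e+05 = 3.545e+04 Pa

3.545e+04


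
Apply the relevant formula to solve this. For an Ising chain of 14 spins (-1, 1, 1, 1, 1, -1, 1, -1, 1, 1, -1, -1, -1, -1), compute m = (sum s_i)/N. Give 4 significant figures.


Step 1: Count up spins (+1): 7, down spins (-1): 7
Step 2: Total magnetization M = 7 - 7 = 0
Step 3: m = M/N = 0/14 = 0

0


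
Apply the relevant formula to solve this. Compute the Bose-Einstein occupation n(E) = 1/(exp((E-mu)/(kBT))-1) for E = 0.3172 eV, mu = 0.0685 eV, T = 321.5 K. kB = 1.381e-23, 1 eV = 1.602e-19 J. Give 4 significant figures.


Step 1: (E - mu) = 0.2487 eV
Step 2: x = (E-mu)*eV/(kB*T) = 0.2487*1.602e-19/(1.381e-23*321.5) = 8.974
Step 3: exp(x) = 7891
Step 4: n = 1/(exp(x)-1) = 0.0001267

0.0001267


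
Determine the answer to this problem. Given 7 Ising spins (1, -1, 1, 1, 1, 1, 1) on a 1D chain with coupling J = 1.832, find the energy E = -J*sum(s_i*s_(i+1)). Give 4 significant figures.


Step 1: Nearest-neighbor products: -1, -1, 1, 1, 1, 1
Step 2: Sum of products = 2
Step 3: E = -1.832 * 2 = -3.664

-3.664


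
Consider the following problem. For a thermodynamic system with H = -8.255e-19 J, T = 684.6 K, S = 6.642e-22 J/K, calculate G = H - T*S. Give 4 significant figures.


Step 1: T*S = 684.6 * 6.642e-22 = 4.547e-19 J
Step 2: G = H - T*S = -8.255e-19 - 4.547e-19
Step 3: G = -1.28e-18 J

-1.28e-18


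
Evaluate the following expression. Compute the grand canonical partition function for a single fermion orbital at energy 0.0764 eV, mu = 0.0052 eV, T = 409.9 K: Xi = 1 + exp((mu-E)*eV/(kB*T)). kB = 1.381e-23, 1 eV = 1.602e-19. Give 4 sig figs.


Step 1: (mu - E) = 0.0052 - 0.0764 = -0.0712 eV
Step 2: x = (mu-E)*eV/(kB*T) = -0.0712*1.602e-19/(1.381e-23*409.9) = -2.015
Step 3: exp(x) = 0.1333
Step 4: Xi = 1 + 0.1333 = 1.133

1.133


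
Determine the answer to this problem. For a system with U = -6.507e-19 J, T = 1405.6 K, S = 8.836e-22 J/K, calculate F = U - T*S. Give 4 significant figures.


Step 1: T*S = 1405.6 * 8.836e-22 = 1.242e-18 J
Step 2: F = U - T*S = -6.507e-19 - 1.242e-18
Step 3: F = -1.893e-18 J

-1.893e-18


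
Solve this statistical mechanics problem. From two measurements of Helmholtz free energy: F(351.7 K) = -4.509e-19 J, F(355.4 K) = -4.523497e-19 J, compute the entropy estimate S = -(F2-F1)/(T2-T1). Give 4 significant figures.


Step 1: dF = F2 - F1 = -4.523497e-19 - (-4.509e-19) = -1.4497e-21 J
Step 2: dT = T2 - T1 = 355.4 - 351.7 = 3.7 K
Step 3: S = -dF/dT = -(-1.4497e-21)/3.7 = 3.918e-22 J/K

3.918e-22


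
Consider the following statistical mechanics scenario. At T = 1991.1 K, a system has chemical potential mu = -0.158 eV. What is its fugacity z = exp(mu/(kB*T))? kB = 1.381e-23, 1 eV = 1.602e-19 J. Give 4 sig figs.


Step 1: Convert mu to Joules: -0.158*1.602e-19 = -2.531e-20 J
Step 2: kB*T = 1.381e-23*1991.1 = 2.75e-20 J
Step 3: mu/(kB*T) = -0.9205
Step 4: z = exp(-0.9205) = 0.3983

0.3983


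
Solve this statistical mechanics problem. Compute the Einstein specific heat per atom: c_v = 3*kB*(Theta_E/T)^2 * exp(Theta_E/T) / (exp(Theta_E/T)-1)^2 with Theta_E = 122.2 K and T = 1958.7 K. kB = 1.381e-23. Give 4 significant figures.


Step 1: x = Theta_E/T = 122.2/1958.7 = 0.06239
Step 2: x^2 = 0.003892
Step 3: exp(x) = 1.064
Step 4: c_v = 3*1.381e-23*0.003892*1.064/(1.064-1)^2 = 4.142e-23

4.142e-23


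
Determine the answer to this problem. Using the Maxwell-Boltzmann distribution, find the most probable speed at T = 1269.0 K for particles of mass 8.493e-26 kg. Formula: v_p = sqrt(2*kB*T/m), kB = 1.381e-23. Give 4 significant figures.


Step 1: Numerator = 2*kB*T = 2*1.381e-23*1269.0 = 3.505e-20
Step 2: Ratio = 3.505e-20 / 8.493e-26 = 4.127e+05
Step 3: v_p = sqrt(4.127e+05) = 642.4 m/s

642.4


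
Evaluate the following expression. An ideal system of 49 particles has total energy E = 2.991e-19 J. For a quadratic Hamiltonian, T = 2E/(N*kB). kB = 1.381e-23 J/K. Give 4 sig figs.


Step 1: Numerator = 2*E = 2*2.991e-19 = 5.982e-19 J
Step 2: Denominator = N*kB = 49*1.381e-23 = 6.767e-22
Step 3: T = 5.982e-19 / 6.767e-22 = 884 K

884


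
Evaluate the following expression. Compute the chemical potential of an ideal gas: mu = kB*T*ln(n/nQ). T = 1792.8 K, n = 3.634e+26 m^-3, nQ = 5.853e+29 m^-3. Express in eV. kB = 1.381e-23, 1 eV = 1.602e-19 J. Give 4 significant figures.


Step 1: n/nQ = 3.634e+26/5.853e+29 = 0.0006209
Step 2: ln(n/nQ) = -7.384
Step 3: mu = kB*T*ln(n/nQ) = 2.476e-20*-7.384 = -1.828e-19 J
Step 4: Convert to eV: -1.828e-19/1.602e-19 = -1.141 eV

-1.141


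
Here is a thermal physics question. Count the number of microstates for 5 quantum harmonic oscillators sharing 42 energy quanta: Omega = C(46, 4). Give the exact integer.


Step 1: Use binomial coefficient C(46, 4)
Step 2: Numerator = 46! / 42!
Step 3: Denominator = 4!
Step 4: Omega = 163185

163185


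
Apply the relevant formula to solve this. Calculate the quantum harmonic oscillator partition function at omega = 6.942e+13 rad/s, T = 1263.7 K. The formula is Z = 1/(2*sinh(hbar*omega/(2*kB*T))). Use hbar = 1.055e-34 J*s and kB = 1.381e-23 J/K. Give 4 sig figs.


Step 1: Compute x = hbar*omega/(kB*T) = 1.055e-34*6.942e+13/(1.381e-23*1263.7) = 0.4197
Step 2: x/2 = 0.2098
Step 3: sinh(x/2) = 0.2114
Step 4: Z = 1/(2*0.2114) = 2.365

2.365


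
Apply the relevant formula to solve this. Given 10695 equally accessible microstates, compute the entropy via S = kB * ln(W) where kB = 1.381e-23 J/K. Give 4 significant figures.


Step 1: ln(W) = ln(10695) = 9.278
Step 2: S = kB * ln(W) = 1.381e-23 * 9.278
Step 3: S = 1.281e-22 J/K

1.281e-22


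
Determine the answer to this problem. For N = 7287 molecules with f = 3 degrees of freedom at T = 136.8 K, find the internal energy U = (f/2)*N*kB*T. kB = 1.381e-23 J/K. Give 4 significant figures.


Step 1: f/2 = 3/2 = 1.5
Step 2: N*kB*T = 7287*1.381e-23*136.8 = 1.377e-17
Step 3: U = 1.5 * 1.377e-17 = 2.065e-17 J

2.065e-17


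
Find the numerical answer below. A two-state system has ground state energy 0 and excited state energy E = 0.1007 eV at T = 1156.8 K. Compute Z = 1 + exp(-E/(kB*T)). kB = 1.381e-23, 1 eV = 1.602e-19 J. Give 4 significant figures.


Step 1: Compute beta*E = E*eV/(kB*T) = 0.1007*1.602e-19/(1.381e-23*1156.8) = 1.01
Step 2: exp(-beta*E) = exp(-1.01) = 0.3643
Step 3: Z = 1 + 0.3643 = 1.364

1.364


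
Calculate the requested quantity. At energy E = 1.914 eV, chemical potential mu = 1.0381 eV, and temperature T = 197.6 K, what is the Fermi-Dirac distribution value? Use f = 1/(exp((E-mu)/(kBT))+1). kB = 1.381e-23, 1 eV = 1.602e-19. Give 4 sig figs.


Step 1: (E - mu) = 1.914 - 1.0381 = 0.8759 eV
Step 2: Convert: (E-mu)*eV = 1.403e-19 J
Step 3: x = (E-mu)*eV/(kB*T) = 51.42
Step 4: f = 1/(exp(51.42)+1) = 4.66e-23

4.66e-23


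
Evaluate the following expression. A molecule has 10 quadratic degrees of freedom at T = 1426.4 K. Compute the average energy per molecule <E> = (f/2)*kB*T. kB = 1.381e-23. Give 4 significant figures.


Step 1: f/2 = 10/2 = 5
Step 2: kB*T = 1.381e-23 * 1426.4 = 1.97e-20
Step 3: <E> = 5 * 1.97e-20 = 9.849e-20 J

9.849e-20


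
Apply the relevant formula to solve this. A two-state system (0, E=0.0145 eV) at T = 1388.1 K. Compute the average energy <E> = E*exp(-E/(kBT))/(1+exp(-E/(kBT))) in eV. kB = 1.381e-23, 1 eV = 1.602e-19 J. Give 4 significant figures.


Step 1: beta*E = 0.0145*1.602e-19/(1.381e-23*1388.1) = 0.1212
Step 2: exp(-beta*E) = 0.8859
Step 3: <E> = 0.0145*0.8859/(1+0.8859) = 0.006811 eV

0.006811


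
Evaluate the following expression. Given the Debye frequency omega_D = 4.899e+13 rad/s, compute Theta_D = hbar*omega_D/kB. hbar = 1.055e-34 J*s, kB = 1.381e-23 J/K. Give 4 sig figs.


Step 1: hbar*omega_D = 1.055e-34 * 4.899e+13 = 5.168e-21 J
Step 2: Theta_D = 5.168e-21 / 1.381e-23
Step 3: Theta_D = 374.3 K

374.3


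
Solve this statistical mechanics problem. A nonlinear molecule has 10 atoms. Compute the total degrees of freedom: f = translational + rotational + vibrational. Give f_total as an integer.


Step 1: Translational DOF = 3
Step 2: Rotational DOF (nonlinear) = 3
Step 3: Vibrational DOF = 3*10 - 6 = 24
Step 4: Total = 3 + 3 + 24 = 30

30


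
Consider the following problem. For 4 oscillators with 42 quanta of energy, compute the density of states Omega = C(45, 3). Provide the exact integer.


Step 1: Use binomial coefficient C(45, 3)
Step 2: Numerator = 45! / 42!
Step 3: Denominator = 3!
Step 4: Omega = 14190

14190


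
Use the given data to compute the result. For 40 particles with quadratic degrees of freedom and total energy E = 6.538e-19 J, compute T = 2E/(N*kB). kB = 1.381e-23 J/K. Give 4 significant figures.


Step 1: Numerator = 2*E = 2*6.538e-19 = 1.308e-18 J
Step 2: Denominator = N*kB = 40*1.381e-23 = 5.524e-22
Step 3: T = 1.308e-18 / 5.524e-22 = 2367 K

2367


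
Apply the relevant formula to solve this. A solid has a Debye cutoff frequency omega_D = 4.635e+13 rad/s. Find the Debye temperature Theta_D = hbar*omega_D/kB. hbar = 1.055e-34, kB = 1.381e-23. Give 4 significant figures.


Step 1: hbar*omega_D = 1.055e-34 * 4.635e+13 = 4.89e-21 J
Step 2: Theta_D = 4.89e-21 / 1.381e-23
Step 3: Theta_D = 354.1 K

354.1


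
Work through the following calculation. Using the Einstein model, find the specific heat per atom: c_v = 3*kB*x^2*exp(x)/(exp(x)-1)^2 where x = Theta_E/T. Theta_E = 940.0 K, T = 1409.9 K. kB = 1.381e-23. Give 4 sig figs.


Step 1: x = Theta_E/T = 940.0/1409.9 = 0.6667
Step 2: x^2 = 0.4445
Step 3: exp(x) = 1.948
Step 4: c_v = 3*1.381e-23*0.4445*1.948/(1.948-1)^2 = 3.993e-23

3.993e-23


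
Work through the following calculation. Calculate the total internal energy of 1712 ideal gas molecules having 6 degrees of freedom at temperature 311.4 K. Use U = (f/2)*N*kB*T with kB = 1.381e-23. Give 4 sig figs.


Step 1: f/2 = 6/2 = 3.0
Step 2: N*kB*T = 1712*1.381e-23*311.4 = 7.362e-18
Step 3: U = 3.0 * 7.362e-18 = 2.209e-17 J

2.209e-17


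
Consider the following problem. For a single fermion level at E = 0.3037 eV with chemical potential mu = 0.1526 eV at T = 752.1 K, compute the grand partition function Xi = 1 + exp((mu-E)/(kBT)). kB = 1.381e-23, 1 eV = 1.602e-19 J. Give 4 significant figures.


Step 1: (mu - E) = 0.1526 - 0.3037 = -0.1511 eV
Step 2: x = (mu-E)*eV/(kB*T) = -0.1511*1.602e-19/(1.381e-23*752.1) = -2.331
Step 3: exp(x) = 0.09724
Step 4: Xi = 1 + 0.09724 = 1.097

1.097


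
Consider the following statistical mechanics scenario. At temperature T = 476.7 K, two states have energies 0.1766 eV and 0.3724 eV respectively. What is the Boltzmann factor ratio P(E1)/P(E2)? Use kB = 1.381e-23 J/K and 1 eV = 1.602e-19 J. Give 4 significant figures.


Step 1: Compute energy difference dE = E1 - E2 = 0.1766 - 0.3724 = -0.1958 eV
Step 2: Convert to Joules: dE_J = -0.1958 * 1.602e-19 = -3.137e-20 J
Step 3: Compute exponent = -dE_J / (kB * T) = -(-3.137e-20) / (1.381e-23 * 476.7) = 4.765
Step 4: P(E1)/P(E2) = exp(4.765) = 117.3

117.3


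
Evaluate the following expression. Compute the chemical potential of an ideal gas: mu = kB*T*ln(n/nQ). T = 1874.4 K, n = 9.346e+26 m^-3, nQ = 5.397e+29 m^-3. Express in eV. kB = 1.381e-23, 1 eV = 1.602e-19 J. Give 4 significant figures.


Step 1: n/nQ = 9.346e+26/5.397e+29 = 0.001732
Step 2: ln(n/nQ) = -6.359
Step 3: mu = kB*T*ln(n/nQ) = 2.589e-20*-6.359 = -1.646e-19 J
Step 4: Convert to eV: -1.646e-19/1.602e-19 = -1.027 eV

-1.027


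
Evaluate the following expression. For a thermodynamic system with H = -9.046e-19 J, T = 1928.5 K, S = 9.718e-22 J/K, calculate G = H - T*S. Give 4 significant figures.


Step 1: T*S = 1928.5 * 9.718e-22 = 1.874e-18 J
Step 2: G = H - T*S = -9.046e-19 - 1.874e-18
Step 3: G = -2.779e-18 J

-2.779e-18


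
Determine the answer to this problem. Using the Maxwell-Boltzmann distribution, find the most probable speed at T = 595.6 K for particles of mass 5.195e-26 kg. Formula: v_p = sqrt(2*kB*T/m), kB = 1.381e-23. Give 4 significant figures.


Step 1: Numerator = 2*kB*T = 2*1.381e-23*595.6 = 1.645e-20
Step 2: Ratio = 1.645e-20 / 5.195e-26 = 3.167e+05
Step 3: v_p = sqrt(3.167e+05) = 562.7 m/s

562.7


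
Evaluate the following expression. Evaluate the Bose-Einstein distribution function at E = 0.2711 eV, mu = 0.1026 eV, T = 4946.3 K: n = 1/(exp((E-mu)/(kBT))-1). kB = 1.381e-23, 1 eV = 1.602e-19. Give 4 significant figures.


Step 1: (E - mu) = 0.1685 eV
Step 2: x = (E-mu)*eV/(kB*T) = 0.1685*1.602e-19/(1.381e-23*4946.3) = 0.3952
Step 3: exp(x) = 1.485
Step 4: n = 1/(exp(x)-1) = 2.063

2.063


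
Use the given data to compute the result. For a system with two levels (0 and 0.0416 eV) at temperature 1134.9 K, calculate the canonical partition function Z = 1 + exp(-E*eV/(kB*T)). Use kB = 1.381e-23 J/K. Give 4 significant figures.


Step 1: Compute beta*E = E*eV/(kB*T) = 0.0416*1.602e-19/(1.381e-23*1134.9) = 0.4252
Step 2: exp(-beta*E) = exp(-0.4252) = 0.6536
Step 3: Z = 1 + 0.6536 = 1.654

1.654
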